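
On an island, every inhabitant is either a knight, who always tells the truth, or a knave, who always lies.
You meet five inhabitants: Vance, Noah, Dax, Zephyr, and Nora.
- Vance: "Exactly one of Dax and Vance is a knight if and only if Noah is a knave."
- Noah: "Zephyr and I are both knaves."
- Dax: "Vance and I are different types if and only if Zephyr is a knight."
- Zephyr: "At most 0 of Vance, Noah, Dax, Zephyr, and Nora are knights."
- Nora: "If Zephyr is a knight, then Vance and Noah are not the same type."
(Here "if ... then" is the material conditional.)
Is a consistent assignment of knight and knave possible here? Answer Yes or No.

Checking all 32 assignments, each has at least one speaker whose statement's truth value contradicts their type.

No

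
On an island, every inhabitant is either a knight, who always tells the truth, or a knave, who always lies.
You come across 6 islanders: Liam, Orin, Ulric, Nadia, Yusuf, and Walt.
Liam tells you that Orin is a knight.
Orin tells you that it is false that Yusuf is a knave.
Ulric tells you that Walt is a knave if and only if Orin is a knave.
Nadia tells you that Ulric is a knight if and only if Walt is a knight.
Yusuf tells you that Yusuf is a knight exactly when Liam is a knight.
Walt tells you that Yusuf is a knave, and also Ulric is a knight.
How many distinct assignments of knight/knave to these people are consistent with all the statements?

1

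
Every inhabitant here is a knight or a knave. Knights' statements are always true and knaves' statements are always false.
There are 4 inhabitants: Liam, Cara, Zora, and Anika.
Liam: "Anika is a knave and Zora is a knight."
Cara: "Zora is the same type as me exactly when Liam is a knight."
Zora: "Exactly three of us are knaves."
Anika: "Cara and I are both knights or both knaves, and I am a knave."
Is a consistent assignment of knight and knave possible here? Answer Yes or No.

No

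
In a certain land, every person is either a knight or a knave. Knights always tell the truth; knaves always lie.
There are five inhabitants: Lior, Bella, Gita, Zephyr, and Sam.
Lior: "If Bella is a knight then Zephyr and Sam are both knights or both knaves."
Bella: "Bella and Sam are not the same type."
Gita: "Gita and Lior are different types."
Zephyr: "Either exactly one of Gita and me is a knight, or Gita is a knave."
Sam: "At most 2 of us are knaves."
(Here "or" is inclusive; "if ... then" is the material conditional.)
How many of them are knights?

2

The unique consistent assignment is Lior=knave, Bella=knight, Gita=knave, Zephyr=knight, Sam=knave.
That has 2 knights.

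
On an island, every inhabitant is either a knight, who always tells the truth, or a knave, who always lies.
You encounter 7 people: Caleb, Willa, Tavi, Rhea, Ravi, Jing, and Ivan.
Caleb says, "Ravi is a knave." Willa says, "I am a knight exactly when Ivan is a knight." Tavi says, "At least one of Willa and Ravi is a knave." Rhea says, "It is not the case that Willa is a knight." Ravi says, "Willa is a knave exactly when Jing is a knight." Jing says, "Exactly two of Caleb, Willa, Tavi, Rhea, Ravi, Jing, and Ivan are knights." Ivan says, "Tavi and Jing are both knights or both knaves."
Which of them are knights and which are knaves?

Caleb is a knave, Willa is a knight, Tavi is a knave, Rhea is a knave, Ravi is a knight, Jing is a knave, and Ivan is a knight.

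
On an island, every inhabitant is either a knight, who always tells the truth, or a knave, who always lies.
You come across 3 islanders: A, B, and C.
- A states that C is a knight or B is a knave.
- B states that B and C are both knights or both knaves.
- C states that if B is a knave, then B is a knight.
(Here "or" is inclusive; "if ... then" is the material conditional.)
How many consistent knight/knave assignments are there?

1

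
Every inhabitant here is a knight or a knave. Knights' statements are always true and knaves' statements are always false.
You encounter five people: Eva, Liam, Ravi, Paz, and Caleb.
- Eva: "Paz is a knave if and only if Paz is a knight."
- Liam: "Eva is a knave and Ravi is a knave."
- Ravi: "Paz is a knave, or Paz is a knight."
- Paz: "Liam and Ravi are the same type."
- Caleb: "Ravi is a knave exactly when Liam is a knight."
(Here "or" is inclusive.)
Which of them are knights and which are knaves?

Eva (knave): "Paz is a knave if and only if Paz is a knight" — false. ✓
Liam is a knave, and the claim "Eva is a knave and Ravi is a knave" is indeed false.
Ravi is a knight, so "Paz is a knave, or Paz is a knight" must be true — and it is.
Since Paz is a knave, "Liam and Ravi are the same type" needs to be false, which holds.
Caleb is a knight, and the claim "Ravi is a knave exactly when Liam is a knight" is indeed true.

Knights: Ravi and Caleb. Knaves: Eva, Liam, and Paz.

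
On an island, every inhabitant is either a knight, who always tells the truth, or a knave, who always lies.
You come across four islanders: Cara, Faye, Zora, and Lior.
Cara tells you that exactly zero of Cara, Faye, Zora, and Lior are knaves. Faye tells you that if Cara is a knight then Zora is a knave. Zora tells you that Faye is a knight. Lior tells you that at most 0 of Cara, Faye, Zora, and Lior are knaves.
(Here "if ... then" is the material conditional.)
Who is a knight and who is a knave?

Cara is a knave, so "exactly zero of Cara, Faye, Zora, and Lior are knaves" must be false — and it is.
Faye (knight): "if Cara is a knight then Zora is a knave" — true. ✓
Zora is a knight, so "Faye is a knight" must be true — and it is.
Lior (knave): "at most 0 of Cara, Faye, Zora, and Lior are knaves" — false. ✓

Knights: Faye and Zora. Knaves: Cara and Lior.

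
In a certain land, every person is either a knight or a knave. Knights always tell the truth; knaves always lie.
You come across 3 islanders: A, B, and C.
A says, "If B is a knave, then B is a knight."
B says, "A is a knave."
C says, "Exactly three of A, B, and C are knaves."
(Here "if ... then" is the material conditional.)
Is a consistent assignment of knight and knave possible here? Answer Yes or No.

No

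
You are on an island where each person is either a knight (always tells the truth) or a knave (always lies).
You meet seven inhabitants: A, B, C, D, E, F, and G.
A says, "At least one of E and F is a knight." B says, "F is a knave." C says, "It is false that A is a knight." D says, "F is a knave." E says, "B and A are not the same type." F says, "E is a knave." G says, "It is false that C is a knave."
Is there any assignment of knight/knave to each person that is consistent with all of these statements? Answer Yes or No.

No

Checking all 128 assignments, each has at least one speaker whose statement's truth value contradicts their type.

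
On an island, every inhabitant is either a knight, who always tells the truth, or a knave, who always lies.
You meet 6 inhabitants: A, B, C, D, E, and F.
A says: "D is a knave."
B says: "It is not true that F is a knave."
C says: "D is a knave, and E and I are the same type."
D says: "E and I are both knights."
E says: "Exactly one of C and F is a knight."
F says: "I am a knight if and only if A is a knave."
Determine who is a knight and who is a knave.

A is a knave, B is a knight, C is a knave, D is a knight, E is a knight, and F is a knight.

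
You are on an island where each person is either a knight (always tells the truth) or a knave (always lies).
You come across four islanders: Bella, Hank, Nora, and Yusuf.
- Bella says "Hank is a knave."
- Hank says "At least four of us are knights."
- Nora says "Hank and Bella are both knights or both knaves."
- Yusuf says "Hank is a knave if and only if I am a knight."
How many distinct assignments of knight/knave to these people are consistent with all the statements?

2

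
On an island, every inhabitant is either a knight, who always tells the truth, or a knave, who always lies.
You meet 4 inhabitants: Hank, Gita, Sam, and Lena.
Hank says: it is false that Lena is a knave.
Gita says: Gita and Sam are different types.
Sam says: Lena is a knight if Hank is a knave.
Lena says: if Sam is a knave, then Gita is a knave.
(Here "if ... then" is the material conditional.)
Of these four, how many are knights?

1

The unique consistent assignment is Hank=knave, Gita=knight, Sam=knave, Lena=knave.
That has 1 knight.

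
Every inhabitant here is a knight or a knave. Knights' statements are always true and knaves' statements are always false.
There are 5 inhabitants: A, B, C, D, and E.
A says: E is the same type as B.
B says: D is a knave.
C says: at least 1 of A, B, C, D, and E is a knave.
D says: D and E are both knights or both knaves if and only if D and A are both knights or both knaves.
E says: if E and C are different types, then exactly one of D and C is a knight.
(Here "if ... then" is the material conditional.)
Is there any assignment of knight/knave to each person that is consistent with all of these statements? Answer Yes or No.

No

Checking all 32 assignments, each has at least one speaker whose statement's truth value contradicts their type.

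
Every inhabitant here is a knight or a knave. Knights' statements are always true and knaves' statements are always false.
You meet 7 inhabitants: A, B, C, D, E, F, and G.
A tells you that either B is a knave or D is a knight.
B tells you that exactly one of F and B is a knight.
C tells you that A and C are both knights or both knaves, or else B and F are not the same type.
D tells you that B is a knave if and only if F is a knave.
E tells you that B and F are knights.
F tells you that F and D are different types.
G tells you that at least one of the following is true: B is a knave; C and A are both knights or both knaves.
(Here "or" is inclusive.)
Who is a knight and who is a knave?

A is a knave, B is a knight, C is a knight, D is a knave, E is a knave, F is a knave, and G is a knave.

A (knave): "either B is a knave or D is a knight" — false. ✓
As a knight, B's statement "exactly one of F and B is a knight" should be true; it is.
C (knight): "A and C are both knights or both knaves, or else B and F are not the same type" — true. ✓
D is a knave, so "B is a knave if and only if F is a knave" must be false — and it is.
E (knave): "B and F are knights" — false. ✓
F is a knave, and the claim "F and D are different types" is indeed false.
G is a knave; "at least one of the following is true: B is a knave; C and A are both knights or both knaves" is false, as required.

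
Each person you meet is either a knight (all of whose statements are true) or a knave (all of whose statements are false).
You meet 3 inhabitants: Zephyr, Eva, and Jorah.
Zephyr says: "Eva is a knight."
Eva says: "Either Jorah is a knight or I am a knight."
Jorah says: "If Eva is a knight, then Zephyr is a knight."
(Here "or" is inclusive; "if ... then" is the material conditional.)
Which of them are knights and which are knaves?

Zephyr is a knight, Eva is a knight, and Jorah is a knight.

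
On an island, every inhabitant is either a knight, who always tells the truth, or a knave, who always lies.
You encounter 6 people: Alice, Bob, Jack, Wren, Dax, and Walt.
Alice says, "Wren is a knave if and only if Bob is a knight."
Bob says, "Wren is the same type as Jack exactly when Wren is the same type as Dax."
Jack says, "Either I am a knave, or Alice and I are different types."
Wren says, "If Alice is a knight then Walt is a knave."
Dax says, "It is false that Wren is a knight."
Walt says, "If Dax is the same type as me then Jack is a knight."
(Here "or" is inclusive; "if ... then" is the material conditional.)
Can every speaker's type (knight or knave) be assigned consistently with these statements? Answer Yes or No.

No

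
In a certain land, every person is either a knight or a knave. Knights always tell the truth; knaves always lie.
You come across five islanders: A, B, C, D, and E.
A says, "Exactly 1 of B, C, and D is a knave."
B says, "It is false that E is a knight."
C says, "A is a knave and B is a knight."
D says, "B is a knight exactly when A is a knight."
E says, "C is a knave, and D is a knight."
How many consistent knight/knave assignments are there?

1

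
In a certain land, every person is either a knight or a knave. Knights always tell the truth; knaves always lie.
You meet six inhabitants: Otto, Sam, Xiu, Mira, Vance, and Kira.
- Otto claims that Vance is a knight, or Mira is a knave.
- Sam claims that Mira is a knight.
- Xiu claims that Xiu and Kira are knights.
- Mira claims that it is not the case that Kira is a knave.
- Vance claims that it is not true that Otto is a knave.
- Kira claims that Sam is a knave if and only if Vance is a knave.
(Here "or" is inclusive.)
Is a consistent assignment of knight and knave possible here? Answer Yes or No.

One consistent assignment: Otto=knight, Sam=knight, Xiu=knight, Mira=knight, Vance=knight, Kira=knight.

Yes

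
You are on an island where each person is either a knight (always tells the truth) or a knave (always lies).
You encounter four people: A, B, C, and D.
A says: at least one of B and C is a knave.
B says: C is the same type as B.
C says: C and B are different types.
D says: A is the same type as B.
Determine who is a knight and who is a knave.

A is a knight, B is a knave, C is a knight, and D is a knave.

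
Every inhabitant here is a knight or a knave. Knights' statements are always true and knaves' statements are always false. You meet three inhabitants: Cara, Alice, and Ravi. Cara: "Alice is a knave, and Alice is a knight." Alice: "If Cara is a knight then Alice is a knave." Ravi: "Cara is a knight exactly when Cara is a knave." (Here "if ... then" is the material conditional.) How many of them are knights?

1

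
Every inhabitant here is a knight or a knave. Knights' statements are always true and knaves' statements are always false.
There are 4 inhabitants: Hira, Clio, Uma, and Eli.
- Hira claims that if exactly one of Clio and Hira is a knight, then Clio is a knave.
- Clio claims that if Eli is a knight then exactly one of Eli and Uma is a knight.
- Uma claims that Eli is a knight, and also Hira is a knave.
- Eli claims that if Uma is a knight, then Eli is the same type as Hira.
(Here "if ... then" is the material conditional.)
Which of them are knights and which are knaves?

Hira is a knight, Clio is a knight, Uma is a knave, and Eli is a knight.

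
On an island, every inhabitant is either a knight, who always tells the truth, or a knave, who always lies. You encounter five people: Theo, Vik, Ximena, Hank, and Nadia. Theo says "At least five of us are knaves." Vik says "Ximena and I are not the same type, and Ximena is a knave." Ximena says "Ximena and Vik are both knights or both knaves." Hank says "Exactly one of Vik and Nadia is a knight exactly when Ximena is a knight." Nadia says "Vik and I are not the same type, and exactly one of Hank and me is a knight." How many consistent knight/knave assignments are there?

Consistent assignments:
  Theo=knave, Vik=knight, Ximena=knave, Hank=knave, Nadia=knave

1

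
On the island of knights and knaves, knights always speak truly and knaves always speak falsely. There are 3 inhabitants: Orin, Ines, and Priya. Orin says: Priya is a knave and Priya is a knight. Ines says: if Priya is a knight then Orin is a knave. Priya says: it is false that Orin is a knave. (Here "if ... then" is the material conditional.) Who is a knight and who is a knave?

Knights: Ines. Knaves: Orin and Priya.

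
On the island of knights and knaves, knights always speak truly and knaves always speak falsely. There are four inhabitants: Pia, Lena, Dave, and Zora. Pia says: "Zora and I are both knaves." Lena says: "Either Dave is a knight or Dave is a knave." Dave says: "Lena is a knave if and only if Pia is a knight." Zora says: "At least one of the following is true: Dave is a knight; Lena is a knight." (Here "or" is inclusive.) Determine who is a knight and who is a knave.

Knights: Lena, Dave, and Zora. Knaves: Pia.

Suppose Pia is a knight. Then Pia's statement "Zora and I are both knaves" would have to be true. Checking the 8 ways to assign the others, none is consistent with every speaker.
(For instance, with Lena=knight, Dave=knight, Zora=knight, Pia's claim "Zora and I are both knaves" comes out false where it would need to be true.)
So Pia must be a knave, making "Zora and I are both knaves" false. Taking Pia=knave, Lena=knight, Dave=knight, Zora=knight, each remaining statement checks out:
  Lena (knight): "either Dave is a knight or Dave is a knave" — true. ✓
  Dave (knight): "Lena is a knave if and only if Pia is a knight" — true. ✓
  Zora (knight): "at least one of the following is true: Dave is a knight; Lena is a knight" — true. ✓
This is the unique consistent assignment.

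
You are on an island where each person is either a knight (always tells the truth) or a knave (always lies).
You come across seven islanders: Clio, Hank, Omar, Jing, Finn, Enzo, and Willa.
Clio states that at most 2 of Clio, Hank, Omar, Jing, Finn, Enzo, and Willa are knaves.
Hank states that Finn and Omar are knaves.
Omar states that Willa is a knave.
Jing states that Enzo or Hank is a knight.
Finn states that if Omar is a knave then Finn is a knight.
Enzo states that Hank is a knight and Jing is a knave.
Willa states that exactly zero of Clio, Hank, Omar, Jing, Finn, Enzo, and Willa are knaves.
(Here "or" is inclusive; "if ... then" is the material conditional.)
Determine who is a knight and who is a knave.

Clio is a knave, and the claim "at most 2 of Clio, Hank, Omar, Jing, Finn, Enzo, and Willa are knaves" is indeed false.
As a knave, Hank's statement "Finn and Omar are knaves" should be false; it is.
Since Omar is a knight, "Willa is a knave" needs to be true, which holds.
Since Jing is a knave, "Enzo or Hank is a knight" needs to be false, which holds.
Finn is a knight, and the claim "if Omar is a knave then Finn is a knight" is indeed true.
As a knave, Enzo's statement "Hank is a knight and Jing is a knave" should be false; it is.
Since Willa is a knave, "exactly zero of Clio, Hank, Omar, Jing, Finn, Enzo, and Willa are knaves" needs to be false, which holds.

Clio is a knave, Hank is a knave, Omar is a knight, Jing is a knave, Finn is a knight, Enzo is a knave, and Willa is a knave.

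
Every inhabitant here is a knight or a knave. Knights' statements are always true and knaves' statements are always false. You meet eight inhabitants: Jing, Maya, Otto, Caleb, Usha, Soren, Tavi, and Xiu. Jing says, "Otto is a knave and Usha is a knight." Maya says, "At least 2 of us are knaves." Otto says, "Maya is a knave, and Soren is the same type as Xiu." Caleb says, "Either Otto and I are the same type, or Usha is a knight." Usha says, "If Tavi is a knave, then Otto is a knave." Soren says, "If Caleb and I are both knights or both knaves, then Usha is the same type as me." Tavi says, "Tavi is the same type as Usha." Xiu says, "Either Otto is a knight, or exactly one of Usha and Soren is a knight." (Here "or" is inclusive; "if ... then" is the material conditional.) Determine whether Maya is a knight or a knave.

Maya is a knight.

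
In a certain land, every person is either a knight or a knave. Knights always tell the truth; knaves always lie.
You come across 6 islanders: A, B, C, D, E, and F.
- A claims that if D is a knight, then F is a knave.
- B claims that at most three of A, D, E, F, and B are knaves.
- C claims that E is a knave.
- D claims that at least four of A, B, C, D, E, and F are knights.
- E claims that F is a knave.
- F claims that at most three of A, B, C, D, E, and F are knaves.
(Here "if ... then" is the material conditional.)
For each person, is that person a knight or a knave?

A is a knave, B is a knight, C is a knight, D is a knight, E is a knave, and F is a knight.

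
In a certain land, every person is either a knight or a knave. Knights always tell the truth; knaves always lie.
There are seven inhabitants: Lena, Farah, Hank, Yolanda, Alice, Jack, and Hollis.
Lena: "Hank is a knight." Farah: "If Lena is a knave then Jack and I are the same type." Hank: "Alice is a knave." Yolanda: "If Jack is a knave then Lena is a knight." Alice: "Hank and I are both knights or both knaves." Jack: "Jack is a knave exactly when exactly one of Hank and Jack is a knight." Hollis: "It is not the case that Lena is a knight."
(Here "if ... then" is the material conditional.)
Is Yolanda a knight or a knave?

Yolanda is a knight.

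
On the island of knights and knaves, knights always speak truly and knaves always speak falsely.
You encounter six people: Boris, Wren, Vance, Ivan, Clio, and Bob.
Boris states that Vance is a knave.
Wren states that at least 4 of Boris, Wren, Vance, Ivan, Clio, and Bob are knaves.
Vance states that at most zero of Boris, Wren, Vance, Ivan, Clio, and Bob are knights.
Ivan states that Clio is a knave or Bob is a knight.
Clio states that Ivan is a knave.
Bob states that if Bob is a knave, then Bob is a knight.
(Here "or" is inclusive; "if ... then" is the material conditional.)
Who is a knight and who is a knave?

Boris is a knight; "Vance is a knave" is True, as required.
Wren (knave): "at least 4 of Boris, Wren, Vance, Ivan, Clio, and Bob are knaves" — False. ✓
As a knave, Vance's statement "at most zero of Boris, Wren, Vance, Ivan, Clio, and Bob are knights" should be False; it is.
Ivan is a knight; "Clio is a knave or Bob is a knight" is True, as required.
Since Clio is a knave, "Ivan is a knave" needs to be False, which holds.
Bob (knight): "if Bob is a knave, then Bob is a knight" — True. ✓

Knights: Boris, Ivan, and Bob. Knaves: Wren, Vance, and Clio.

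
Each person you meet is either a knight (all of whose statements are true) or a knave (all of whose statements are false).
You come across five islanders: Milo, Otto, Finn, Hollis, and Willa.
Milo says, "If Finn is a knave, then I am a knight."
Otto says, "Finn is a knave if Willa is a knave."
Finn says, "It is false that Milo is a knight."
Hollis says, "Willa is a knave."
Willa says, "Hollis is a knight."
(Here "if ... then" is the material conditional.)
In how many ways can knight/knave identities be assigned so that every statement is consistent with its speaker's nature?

0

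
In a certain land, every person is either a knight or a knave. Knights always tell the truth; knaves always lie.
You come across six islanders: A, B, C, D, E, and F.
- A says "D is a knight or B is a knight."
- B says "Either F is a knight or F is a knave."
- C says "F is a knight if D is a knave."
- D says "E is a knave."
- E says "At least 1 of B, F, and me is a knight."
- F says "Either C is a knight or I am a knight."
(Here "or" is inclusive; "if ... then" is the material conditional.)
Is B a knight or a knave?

Consistent assignments: {A=knight, B=knight, C=knight, D=knave, E=knight, F=knight}; {A=knight, B=knight, C=knave, D=knave, E=knight, F=knave}
In every consistent assignment, B is a knight.

B is a knight.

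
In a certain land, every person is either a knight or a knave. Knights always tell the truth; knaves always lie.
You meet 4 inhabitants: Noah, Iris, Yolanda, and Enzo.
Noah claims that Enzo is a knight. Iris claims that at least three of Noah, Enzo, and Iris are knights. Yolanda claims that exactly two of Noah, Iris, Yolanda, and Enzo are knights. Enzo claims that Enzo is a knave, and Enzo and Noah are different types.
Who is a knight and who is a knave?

Suppose Noah is a knight. Then Noah's statement "Enzo is a knight" would have to be true. Checking the 8 ways to assign the others, none is consistent with every speaker.
(For instance, with Iris=knave, Yolanda=knave, Enzo=knave, Noah's claim "Enzo is a knight" comes out false where it would need to be true.)
So Noah must be a knave, making "Enzo is a knight" false. Taking Noah=knave, Iris=knave, Yolanda=knave, Enzo=knave, each remaining statement checks out:
  Iris (knave): "at least three of Noah, Enzo, and Iris are knights" — false. ✓
  Yolanda (knave): "exactly two of Noah, Iris, Yolanda, and Enzo are knights" — false. ✓
  Enzo (knave): "Enzo is a knave, and Enzo and Noah are different types" — false. ✓
This is the unique consistent assignment.

Knights: none. Knaves: Noah, Iris, Yolanda, and Enzo.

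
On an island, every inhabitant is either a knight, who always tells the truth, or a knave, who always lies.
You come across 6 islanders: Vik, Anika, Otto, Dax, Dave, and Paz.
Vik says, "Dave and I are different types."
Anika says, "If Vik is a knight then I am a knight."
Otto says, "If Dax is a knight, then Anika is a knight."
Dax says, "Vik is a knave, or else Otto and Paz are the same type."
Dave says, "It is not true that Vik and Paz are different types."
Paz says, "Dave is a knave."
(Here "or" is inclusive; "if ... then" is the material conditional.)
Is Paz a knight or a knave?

Paz is a knight.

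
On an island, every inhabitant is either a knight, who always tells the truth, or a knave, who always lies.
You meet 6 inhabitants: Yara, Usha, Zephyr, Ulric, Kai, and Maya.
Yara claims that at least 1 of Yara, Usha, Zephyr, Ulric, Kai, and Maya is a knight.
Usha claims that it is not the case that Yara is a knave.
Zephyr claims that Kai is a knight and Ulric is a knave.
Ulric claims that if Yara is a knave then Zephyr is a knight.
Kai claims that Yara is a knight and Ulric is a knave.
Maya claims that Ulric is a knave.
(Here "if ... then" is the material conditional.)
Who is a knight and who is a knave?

Yara is a knight, and the claim "at least 1 of Yara, Usha, Zephyr, Ulric, Kai, and Maya is a knight" is indeed True.
As a knight, Usha's statement "it is not the case that Yara is a knave" should be True; it is.
Zephyr is a knave, and the claim "Kai is a knight and Ulric is a knave" is indeed false.
Ulric is a knight, and the claim "if Yara is a knave then Zephyr is a knight" is indeed True.
Since Kai is a knave, "Yara is a knight and Ulric is a knave" needs to be false, which holds.
Maya is a knave, so "Ulric is a knave" must be false — and it is.

Knights: Yara, Usha, and Ulric. Knaves: Zephyr, Kai, and Maya.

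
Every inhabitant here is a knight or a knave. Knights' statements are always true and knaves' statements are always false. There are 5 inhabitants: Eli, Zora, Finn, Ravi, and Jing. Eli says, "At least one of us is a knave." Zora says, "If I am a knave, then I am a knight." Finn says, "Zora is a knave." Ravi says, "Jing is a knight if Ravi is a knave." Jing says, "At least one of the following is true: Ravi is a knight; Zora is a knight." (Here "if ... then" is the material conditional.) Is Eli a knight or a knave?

Eli is a knight.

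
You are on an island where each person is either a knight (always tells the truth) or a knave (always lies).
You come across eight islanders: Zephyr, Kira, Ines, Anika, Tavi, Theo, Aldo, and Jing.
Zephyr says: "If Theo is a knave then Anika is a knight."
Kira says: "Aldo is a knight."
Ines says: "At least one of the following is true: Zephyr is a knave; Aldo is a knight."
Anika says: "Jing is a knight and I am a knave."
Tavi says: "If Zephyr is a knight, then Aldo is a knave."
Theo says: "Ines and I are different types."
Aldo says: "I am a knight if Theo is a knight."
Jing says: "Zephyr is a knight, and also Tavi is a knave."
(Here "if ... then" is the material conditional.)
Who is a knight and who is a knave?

Zephyr is a knight, so "if Theo is a knave then Anika is a knight" must be True — and it is.
Kira is a knave; "Aldo is a knight" is False, as required.
Ines is a knave; "at least one of the following is true: Zephyr is a knave; Aldo is a knight" is False, as required.
As a knave, Anika's statement "Jing is a knight and I am a knave" should be False; it is.
Tavi (knight): "if Zephyr is a knight, then Aldo is a knave" — True. ✓
Since Theo is a knight, "Ines and I are different types" needs to be True, which holds.
Aldo is a knave, so "I am a knight if Theo is a knight" must be False — and it is.
Jing is a knave; "Zephyr is a knight, and also Tavi is a knave" is False, as required.

Knights: Zephyr, Tavi, and Theo. Knaves: Kira, Ines, Anika, Aldo, and Jing.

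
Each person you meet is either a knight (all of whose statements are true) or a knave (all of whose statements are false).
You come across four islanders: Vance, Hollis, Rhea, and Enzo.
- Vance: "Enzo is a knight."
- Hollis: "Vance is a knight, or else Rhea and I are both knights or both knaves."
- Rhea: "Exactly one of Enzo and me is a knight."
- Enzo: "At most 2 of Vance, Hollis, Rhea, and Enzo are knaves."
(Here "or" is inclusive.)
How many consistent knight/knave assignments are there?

Consistent assignments:
  Vance=knave, Hollis=knave, Rhea=knight, Enzo=knave

1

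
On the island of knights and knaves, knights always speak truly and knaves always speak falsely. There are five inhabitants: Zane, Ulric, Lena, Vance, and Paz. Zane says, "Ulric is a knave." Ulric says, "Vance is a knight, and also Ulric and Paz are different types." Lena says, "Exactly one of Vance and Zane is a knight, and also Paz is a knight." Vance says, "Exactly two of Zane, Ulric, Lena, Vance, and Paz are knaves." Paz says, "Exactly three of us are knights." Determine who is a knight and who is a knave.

Zane is a knight, Ulric is a knave, Lena is a knave, Vance is a knave, and Paz is a knave.

Zane is a knight, so "Ulric is a knave" must be True — and it is.
Ulric is a knave, so "Vance is a knight, and also Ulric and Paz are different types" must be false — and it is.
Since Lena is a knave, "exactly one of Vance and Zane is a knight, and also Paz is a knight" needs to be false, which holds.
Vance is a knave, and the claim "exactly two of Zane, Ulric, Lena, Vance, and Paz are knaves" is indeed false.
Paz is a knave, and the claim "exactly three of us are knights" is indeed false.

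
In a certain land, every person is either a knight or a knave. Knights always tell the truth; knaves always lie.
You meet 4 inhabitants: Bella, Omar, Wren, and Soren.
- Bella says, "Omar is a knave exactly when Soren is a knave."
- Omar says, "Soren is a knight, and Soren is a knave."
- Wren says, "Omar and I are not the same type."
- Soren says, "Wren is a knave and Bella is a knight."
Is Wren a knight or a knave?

Wren is a knight.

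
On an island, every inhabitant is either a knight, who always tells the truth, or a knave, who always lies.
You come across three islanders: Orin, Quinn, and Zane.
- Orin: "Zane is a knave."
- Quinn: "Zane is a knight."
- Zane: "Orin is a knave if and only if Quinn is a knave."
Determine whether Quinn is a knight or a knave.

Quinn is a knave.

Consistent assignments: {Orin=knight, Quinn=knave, Zane=knave}
In every consistent assignment, Quinn is a knave.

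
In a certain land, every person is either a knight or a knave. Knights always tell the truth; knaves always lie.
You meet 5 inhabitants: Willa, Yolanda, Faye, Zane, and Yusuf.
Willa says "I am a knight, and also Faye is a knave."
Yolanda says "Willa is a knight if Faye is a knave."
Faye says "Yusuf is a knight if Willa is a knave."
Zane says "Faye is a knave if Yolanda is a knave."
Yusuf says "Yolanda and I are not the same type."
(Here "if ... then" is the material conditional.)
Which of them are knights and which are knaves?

Knights: Zane. Knaves: Willa, Yolanda, Faye, and Yusuf.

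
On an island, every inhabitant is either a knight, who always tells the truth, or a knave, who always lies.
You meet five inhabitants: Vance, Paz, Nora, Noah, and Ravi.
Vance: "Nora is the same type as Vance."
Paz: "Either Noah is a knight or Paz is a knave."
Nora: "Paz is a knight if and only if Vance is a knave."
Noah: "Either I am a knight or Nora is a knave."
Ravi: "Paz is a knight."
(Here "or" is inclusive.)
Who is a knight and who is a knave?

Vance is a knave, Paz is a knight, Nora is a knight, Noah is a knight, and Ravi is a knight.

Suppose Vance is a knight. Then Vance's statement "Nora is the same type as Vance" would have to be true. Checking the 16 ways to assign the others, none is consistent with every speaker.
(For instance, with Paz=knight, Nora=knight, Noah=knight, Ravi=knight, Nora's claim "Paz is a knight if and only if Vance is a knave" comes out false where it would need to be true.)
So Vance must be a knave, making "Nora is the same type as Vance" false. Taking Vance=knave, Paz=knight, Nora=knight, Noah=knight, Ravi=knight, each remaining statement checks out:
  Paz (knight): "either Noah is a knight or Paz is a knave" — true. ✓
  Nora (knight): "Paz is a knight if and only if Vance is a knave" — true. ✓
  Noah (knight): "either I am a knight or Nora is a knave" — true. ✓
  Ravi (knight): "Paz is a knight" — true. ✓
This is the unique consistent assignment.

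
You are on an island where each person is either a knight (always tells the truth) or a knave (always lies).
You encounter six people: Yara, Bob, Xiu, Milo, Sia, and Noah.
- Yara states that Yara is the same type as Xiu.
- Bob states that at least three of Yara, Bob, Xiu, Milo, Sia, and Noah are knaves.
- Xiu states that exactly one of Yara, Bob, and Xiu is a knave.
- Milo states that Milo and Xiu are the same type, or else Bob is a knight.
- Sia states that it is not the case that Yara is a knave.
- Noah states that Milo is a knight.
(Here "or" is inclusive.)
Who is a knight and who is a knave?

Knights: Yara, Xiu, Milo, Sia, and Noah. Knaves: Bob.

Yara (knight): "Yara is the same type as Xiu" — True. ✓
Bob is a knave, so "at least three of Yara, Bob, Xiu, Milo, Sia, and Noah are knaves" must be false — and it is.
Xiu is a knight, and the claim "exactly one of Yara, Bob, and Xiu is a knave" is indeed True.
Milo is a knight, and the claim "Milo and Xiu are the same type, or else Bob is a knight" is indeed True.
Sia is a knight; "it is not the case that Yara is a knave" is True, as required.
As a knight, Noah's statement "Milo is a knight" should be True; it is.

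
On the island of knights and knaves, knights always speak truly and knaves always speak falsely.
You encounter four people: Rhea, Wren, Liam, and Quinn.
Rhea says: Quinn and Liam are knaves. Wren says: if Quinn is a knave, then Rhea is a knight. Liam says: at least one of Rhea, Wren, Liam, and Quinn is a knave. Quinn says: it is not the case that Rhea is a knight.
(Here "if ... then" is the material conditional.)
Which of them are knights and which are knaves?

As a knave, Rhea's statement "Quinn and Liam are knaves" should be false; it is.
Wren is a knight; "if Quinn is a knave, then Rhea is a knight" is true, as required.
As a knight, Liam's statement "at least one of Rhea, Wren, Liam, and Quinn is a knave" should be true; it is.
Quinn is a knight; "it is not the case that Rhea is a knight" is true, as required.

Rhea is a knave, Wren is a knight, Liam is a knight, and Quinn is a knight.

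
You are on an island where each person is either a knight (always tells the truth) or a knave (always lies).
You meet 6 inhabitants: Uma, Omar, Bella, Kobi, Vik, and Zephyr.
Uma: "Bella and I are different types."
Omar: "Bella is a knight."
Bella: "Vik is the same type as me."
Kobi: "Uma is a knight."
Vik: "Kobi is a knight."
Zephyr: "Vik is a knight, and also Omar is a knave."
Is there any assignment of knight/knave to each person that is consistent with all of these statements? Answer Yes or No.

Yes

One consistent assignment: Uma=knight, Omar=knave, Bella=knave, Kobi=knight, Vik=knight, Zephyr=knight.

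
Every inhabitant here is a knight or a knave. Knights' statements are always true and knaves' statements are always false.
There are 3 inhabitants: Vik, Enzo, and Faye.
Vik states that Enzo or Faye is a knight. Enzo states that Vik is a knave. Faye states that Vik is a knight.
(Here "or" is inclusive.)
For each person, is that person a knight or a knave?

Vik is a knight; "Enzo or Faye is a knight" is true, as required.
Enzo is a knave, so "Vik is a knave" must be False — and it is.
Since Faye is a knight, "Vik is a knight" needs to be true, which holds.

Vik is a knight, Enzo is a knave, and Faye is a knight.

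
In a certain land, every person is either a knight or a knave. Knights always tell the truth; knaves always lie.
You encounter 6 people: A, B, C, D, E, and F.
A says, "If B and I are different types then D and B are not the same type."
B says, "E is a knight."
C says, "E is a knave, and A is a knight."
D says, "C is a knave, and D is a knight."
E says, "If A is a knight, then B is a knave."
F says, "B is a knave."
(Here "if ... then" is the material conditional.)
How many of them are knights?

3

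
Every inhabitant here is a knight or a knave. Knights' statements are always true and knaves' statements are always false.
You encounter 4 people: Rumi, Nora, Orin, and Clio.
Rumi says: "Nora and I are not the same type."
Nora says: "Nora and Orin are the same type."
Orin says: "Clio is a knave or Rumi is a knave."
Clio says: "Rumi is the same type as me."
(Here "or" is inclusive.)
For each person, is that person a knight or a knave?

Since Rumi is a knight, "Nora and I are not the same type" needs to be true, which holds.
Nora is a knave, so "Nora and Orin are the same type" must be False — and it is.
Orin (knight): "Clio is a knave or Rumi is a knave" — true. ✓
Clio (knave): "Rumi is the same type as me" — False. ✓

Knights: Rumi and Orin. Knaves: Nora and Clio.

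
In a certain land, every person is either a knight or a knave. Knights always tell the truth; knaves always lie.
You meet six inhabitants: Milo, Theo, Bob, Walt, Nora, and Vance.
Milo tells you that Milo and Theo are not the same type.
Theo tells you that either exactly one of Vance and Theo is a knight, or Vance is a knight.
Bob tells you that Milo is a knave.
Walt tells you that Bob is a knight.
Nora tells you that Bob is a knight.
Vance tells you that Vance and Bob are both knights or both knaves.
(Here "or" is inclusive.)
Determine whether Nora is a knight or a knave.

Nora is a knight.

Consistent assignments: {Milo=knave, Theo=knave, Bob=knight, Walt=knight, Nora=knight, Vance=knave}
In every consistent assignment, Nora is a knight.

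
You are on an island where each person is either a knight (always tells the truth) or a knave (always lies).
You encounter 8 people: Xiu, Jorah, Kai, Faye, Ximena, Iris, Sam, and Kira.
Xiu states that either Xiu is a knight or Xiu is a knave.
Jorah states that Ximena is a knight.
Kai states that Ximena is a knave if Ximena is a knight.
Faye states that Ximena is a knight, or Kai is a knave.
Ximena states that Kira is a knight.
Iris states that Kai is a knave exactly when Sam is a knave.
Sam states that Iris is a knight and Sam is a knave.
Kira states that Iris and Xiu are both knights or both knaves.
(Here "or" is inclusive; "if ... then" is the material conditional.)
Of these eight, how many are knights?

2

The unique consistent assignment is Xiu=knight, Jorah=knave, Kai=knight, Faye=knave, Ximena=knave, Iris=knave, Sam=knave, Kira=knave.
That has 2 knights.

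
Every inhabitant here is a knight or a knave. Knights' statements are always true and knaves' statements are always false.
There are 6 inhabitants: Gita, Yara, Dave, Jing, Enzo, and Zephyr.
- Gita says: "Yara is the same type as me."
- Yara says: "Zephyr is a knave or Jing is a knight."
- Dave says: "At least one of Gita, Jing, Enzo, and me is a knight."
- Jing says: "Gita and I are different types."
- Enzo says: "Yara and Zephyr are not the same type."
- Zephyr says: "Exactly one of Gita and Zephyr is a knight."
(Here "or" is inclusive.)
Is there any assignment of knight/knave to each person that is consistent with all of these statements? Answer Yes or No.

Yes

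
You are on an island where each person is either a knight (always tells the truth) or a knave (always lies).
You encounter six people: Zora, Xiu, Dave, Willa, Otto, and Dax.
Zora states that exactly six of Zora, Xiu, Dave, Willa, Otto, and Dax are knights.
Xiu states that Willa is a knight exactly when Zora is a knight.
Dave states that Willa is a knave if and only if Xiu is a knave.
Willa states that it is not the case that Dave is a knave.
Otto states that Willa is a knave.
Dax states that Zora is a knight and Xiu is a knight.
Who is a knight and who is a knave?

Zora is a knave, Xiu is a knight, Dave is a knave, Willa is a knave, Otto is a knight, and Dax is a knave.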